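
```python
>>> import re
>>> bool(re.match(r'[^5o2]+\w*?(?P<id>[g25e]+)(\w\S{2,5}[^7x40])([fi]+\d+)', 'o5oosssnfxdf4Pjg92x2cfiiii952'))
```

False

This matches one or more of any character except [5o2], then zero or more of a word character (lazy); then one or more of one of [g25e] (captured as 'id'); then a word character, then 2 to 5 of a non-whitespace character, then any character except [7x40] (captured); then one or more of one of [fi], then one or more of a digit (captured).
`re.match` won't scan ahead — the pattern has to work from the very first character.
Here the string doesn't start with a match, so the call returns None, and `bool(None)` is False.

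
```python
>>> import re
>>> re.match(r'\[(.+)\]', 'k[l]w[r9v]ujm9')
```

With `match`, the pattern is implicitly anchored at the beginning.
Here position 0 doesn't satisfy it, so the call returns None.

None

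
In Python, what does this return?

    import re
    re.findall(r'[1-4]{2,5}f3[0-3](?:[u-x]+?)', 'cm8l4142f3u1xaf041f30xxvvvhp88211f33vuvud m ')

['41f30x', '211f33v']

Pattern: 2 to 5 of a character in [1-4], then the literal 'f3', then a character in [0-3]; then one or more of a character in [u-x] (lazy) (non-capturing group).
Scanning left to right: at [16:22] → '41f30x'; at [30:37] → '211f33v'.
Since nothing is captured, `findall` lists the 2 matched substrings directly.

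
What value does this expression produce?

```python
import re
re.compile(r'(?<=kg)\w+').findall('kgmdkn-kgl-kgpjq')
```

Lookahead/lookbehind check context without consuming it, so the matched span excludes the asserted characters.
Scanning left to right: at [2:6] → 'mdkn'; at [9:10] → 'l'; at [13:16] → 'pjq'.
No capturing groups, so `findall` returns the 3 full match strings.

['mdkn', 'l', 'pjq']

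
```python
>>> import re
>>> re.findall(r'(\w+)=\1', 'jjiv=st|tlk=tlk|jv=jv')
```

['tlk', 'jv']

After group 1 captures some text, `\1` only succeeds where that same text appears again.
Scanning left to right: at [8:15] match 'tlk=tlk', group 1 = 'tlk'; at [16:21] match 'jv=jv', group 1 = 'jv'.
`findall` collects group 1 from each match (2 total).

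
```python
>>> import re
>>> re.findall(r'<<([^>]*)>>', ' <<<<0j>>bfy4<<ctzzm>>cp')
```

Scanning left to right: at [1:9] match '<<<<0j>>', group 1 = '<<0j'; at [13:22] match '<<ctzzm>>', group 1 = 'ctzzm'.
Because there's exactly one group, `findall` drops the full match and keeps group 1 from each hit.

['<<0j', 'ctzzm']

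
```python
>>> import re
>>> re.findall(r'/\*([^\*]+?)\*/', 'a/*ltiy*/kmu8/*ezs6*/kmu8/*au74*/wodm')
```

Walking the string: at [1:9] match '/*ltiy*/', group 1 = 'ltiy'; at [13:21] match '/*ezs6*/', group 1 = 'ezs6'; at [25:33] match '/*au74*/', group 1 = 'au74'.
Because there's exactly one group, `findall` drops the full match and keeps group 1 from each hit.

['ltiy', 'ezs6', 'au74']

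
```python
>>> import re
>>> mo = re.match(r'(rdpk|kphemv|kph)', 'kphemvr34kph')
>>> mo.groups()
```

Branches in `(...|...)` are attempted left-to-right; the first branch that allows the whole pattern to succeed is taken.
`re.match` only tries the pattern at the start of the string.
The match spans [0:6] → 'kphemv'.
Captured: group 1 = 'kphemv'.

('kphemv',)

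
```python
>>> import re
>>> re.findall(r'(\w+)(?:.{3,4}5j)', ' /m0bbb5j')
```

['m0']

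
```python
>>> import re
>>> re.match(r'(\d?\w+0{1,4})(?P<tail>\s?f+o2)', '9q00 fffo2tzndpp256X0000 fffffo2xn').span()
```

The pattern matches optionally a digit, then one or more of a word character, then 1 to 4 of the literal '0' (captured); then optionally whitespace, then one or more of the literal 'f', then the literal 'o2' (captured as 'tail').
`re.match` only tries the pattern at the start of the string.
The match spans [0:10] → '9q00 fffo2'.
Captured: group 1 = '9q00', group 2 = ' fffo2'.

(0, 10)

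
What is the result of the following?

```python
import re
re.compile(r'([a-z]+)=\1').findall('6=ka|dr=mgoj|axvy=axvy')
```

The backreference `\1` re-matches whatever the first group consumed, character for character.
Walking the string: at [13:22] match 'axvy=axvy', group 1 = 'axvy'.
One capturing group, so `findall` returns just the captured substring from the one match — 1 in all.

['axvy']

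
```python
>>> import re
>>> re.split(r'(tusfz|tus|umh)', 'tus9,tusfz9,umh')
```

The regex engine tests alternatives in the order written; an earlier branch that matches wins even if a later one would match more.
The group in the pattern means `split` returns the separators' captures alongside the pieces.

['', 'tus', '9,', 'tusfz', '9,', 'umh', '']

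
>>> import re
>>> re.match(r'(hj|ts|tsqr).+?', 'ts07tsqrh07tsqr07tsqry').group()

'ts0'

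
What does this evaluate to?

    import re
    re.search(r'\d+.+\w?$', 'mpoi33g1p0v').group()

'33g1p0v'

Pattern: one or more of a digit, then one or more of any character; then optionally a word character; then anchored at the end.
`search` walks the string left to right and returns the first match it finds.
The match spans [4:11] → '33g1p0v'.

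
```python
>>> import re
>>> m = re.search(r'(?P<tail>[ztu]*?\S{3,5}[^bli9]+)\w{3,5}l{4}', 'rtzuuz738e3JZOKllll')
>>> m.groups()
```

('rtzuuz738e3J',)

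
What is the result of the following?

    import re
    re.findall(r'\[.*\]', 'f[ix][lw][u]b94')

['[ix][lw][u]']

With no groups in the pattern, `findall` gives back each whole match — 1 here.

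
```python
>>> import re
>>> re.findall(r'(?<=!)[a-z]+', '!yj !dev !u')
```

['yj', 'dev', 'u']

The `(?=…)`/`(?<=…)` assertion just peeks at neighbouring text; it doesn't advance the match position.
Matches: at [1:3] → 'yj'; at [5:8] → 'dev'; at [10:11] → 'u'.
Since nothing is captured, `findall` lists the 3 matched substrings directly.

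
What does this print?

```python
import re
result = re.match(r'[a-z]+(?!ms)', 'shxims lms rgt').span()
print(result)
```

`(?!…)`/`(?<!…)` only lets a position through if the neighbouring text does NOT match; no characters are consumed.
`match` is anchored at position 0; if the pattern doesn't fit there, it returns None.
The match spans [0:6] → 'shxims'.

(0, 6)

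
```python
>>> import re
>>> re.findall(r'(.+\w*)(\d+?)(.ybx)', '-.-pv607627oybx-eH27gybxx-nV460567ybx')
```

Multiple groups make `findall` return tuples — one 3-tuple for the one match.

[('-.-pv607627oybx-eH27gybxx-nV4605', '6', '7ybx')]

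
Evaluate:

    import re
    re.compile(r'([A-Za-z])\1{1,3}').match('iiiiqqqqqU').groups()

('i',)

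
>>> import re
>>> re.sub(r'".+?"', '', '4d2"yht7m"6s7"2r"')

Matches: at [3:10] → '"yht7m"'; at [13:17] → '"2r"'.
Every occurrence is swapped for ''.

'4d26s7'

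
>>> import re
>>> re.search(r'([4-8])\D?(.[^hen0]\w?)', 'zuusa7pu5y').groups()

The pattern matches a character in [4-8] (captured); then optionally a non-digit; then any character, then any character except [hen0], then optionally a word character (captured).
`search` walks the string left to right and returns the first match it finds.
The match spans [5:10] → '7pu5y'.
Captured: group 1 = '7', group 2 = 'u5y'.

('7', 'u5y')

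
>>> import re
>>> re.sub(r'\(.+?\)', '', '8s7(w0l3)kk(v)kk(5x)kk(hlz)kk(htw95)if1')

'8s7kkkkkkkkif1'

Lazy quantifiers expand one character at a time until the remainder of the pattern can match.
Every occurrence is swapped for ''.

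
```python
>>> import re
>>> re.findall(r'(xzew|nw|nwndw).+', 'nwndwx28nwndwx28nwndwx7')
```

['nw']

Alternation isn't longest-match — the leftmost alternative that fits at this position is chosen.
Matches: at [0:23] match 'nwndwx28nwndwx28nwndwx7', group 1 = 'nw'.
`findall` collects group 1 from the one match (1 total).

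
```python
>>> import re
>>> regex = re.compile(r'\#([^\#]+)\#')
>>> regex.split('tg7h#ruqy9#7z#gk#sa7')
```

['tg7h', 'ruqy9', '7z', 'gk', 'sa7']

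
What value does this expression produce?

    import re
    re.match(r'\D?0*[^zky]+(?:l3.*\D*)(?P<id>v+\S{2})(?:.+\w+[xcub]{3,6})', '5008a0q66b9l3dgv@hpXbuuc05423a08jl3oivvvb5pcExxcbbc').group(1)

The match spans [0:51] → '5008a0q66b9l3dgv@hpXbuuc05423a08jl3oivvvb5pcExxcbbc'.
Captured: group 1 = 'vb5'.

'vb5'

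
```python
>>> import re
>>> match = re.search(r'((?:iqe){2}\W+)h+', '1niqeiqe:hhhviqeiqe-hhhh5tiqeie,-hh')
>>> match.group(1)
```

The match spans [2:12] → 'iqeiqe:hhh'.
Captured: group 1 = 'iqeiqe:'.

'iqeiqe:'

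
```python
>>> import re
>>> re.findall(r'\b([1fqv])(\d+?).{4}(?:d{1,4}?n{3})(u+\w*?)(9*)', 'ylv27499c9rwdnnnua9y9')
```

[]

This matches a word boundary (`\b`, zero-width); then one of [1fqv] (captured); then one or more of a digit (lazy) (captured); then exactly 4 of any character; then 1 to 4 of the literal 'd' (lazy), then exactly 3 of the literal 'n' (non-capturing group); then one or more of the literal 'u', then zero or more of a word character (lazy) (captured); then zero or more of a literal '9' (captured).
4 groups means each result is a tuple of 4 captured strings — 0 here.
Nothing in the string satisfies the pattern, so the list is empty.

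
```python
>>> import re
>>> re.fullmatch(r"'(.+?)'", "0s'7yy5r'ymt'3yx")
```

None

`re.fullmatch` requires the pattern to consume the entire string.
Here the string isn't matched end-to-end, so the call returns None.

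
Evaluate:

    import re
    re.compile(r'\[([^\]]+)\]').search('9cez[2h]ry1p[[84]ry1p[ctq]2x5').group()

'[2h]'

The match spans [4:8] → '[2h]'.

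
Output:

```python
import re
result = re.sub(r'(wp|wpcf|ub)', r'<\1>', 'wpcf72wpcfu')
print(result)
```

<wp>cf72<wp>cfu

Alternation isn't longest-match — the leftmost alternative that fits at this position is chosen.
Each match is replaced using the text its own group 1 captured.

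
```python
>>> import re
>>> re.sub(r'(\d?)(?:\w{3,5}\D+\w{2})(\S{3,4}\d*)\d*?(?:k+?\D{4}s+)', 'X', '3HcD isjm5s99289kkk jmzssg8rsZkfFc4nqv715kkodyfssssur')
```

'XXur'

This matches optionally a digit (captured); then 3 to 5 of a word character, then one or more of a non-digit, then exactly 2 of a word character (non-capturing group); then 3 to 4 of a non-whitespace character, then zero or more of a digit (captured); then zero or more of a digit (lazy); then one or more of the literal 'k' (lazy), then exactly 4 of a non-digit, then one or more of a literal 's' (non-capturing group).
Every occurrence is swapped for 'X'.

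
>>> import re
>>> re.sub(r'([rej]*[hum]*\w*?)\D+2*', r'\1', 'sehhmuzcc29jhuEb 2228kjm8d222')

'988'

This matches zero or more of one of [rej], then zero or more of one of [hum], then zero or more of a word character (lazy) (captured); then one or more of a non-digit; then zero or more of a literal '2'.
Because the quantifier is non-greedy, it stops expanding at the earliest point where the rest of the pattern can succeed.
Matches: at [0:10] → 'sehhmuzcc2'; at [10:20] → '9jhuEb 222'; at [20:24] → '8kjm'; at [24:29] → '8d222'.
The replacement refers to a captured group, so each match is rewritten using its own captured text.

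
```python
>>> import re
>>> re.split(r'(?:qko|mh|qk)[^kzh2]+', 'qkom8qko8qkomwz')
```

['', 'ko8', 'z']

Matches to split on: at [0:6] → 'qkom8q'; at [9:14] → 'qkomw'.
The string is cut at each match, leaving 3 pieces.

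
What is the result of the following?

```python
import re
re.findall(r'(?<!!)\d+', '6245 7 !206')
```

The negative lookaround is zero-width — it rules out positions where the adjacent text would match, without consuming anything.
Since nothing is captured, `findall` lists the 3 matched substrings directly.

['6245', '7', '06']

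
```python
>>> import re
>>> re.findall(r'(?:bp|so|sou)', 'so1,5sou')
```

Alternation isn't longest-match — the leftmost alternative that fits at this position is chosen.
Scanning left to right: at [0:2] → 'so'; at [5:7] → 'so'.
Since nothing is captured, `findall` lists the 2 matched substrings directly.

['so', 'so']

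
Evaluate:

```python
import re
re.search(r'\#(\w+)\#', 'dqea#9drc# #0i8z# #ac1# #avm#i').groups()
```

('9drc',)

The match spans [4:10] → '#9drc#'.
Captured: group 1 = '9drc'.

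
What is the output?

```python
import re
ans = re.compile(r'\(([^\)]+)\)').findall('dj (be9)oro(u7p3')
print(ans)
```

['be9']

Because there's exactly one group, `findall` drops the full match and keeps group 1 from the one hit.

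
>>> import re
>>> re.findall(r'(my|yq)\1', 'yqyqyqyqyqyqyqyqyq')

['yq', 'yq', 'yq', 'yq']

The backreference `\1` re-matches whatever the first group consumed, character for character.
Matches: at [0:4] match 'yqyq', group 1 = 'yq'; at [4:8] match 'yqyq', group 1 = 'yq'; at [8:12] match 'yqyq', group 1 = 'yq'; at [12:16] match 'yqyq', group 1 = 'yq'.
With a single group, `findall` returns only what that group captured — 4 items.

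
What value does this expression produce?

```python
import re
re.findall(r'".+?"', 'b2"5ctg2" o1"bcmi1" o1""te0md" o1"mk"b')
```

['"5ctg2"', '"bcmi1"', '""te0md"', '"mk"']

With the lazy modifier that quantifier settles for the fewest repetitions that let the rest of the pattern succeed (the atoms after it are unaffected and can still be greedy).
Scanning left to right: at [2:9] → '"5ctg2"'; at [12:19] → '"bcmi1"'; at [22:30] → '""te0md"'; at [33:37] → '"mk"'.
No capturing groups, so `findall` returns the 4 full match strings.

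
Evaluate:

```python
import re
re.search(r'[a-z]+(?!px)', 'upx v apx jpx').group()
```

'upx'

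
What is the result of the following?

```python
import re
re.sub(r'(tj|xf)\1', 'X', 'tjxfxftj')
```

'tjXtj'

`\1` has to match the exact text group 1 already captured.
Matches: at [2:6] → 'xfxf'.
Every occurrence is swapped for 'X'.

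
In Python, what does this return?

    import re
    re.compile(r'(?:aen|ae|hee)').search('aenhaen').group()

Alternation tries branches left to right and keeps the first one that lets the overall match succeed at that position.
`re.search` tries every starting position until one works.
The match spans [0:3] → 'aen'.

'aen'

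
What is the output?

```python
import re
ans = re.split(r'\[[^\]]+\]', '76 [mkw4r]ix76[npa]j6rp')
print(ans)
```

Matches to split on: at [3:10] → '[mkw4r]'; at [14:19] → '[npa]'.
The string is cut at each match, leaving 3 pieces.

['76 ', 'ix76', 'j6rp']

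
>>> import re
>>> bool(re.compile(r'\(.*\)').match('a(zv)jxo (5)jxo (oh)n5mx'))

`match` is anchored at position 0; if the pattern doesn't fit there, it returns None.
Here the string doesn't start with a match, so the call returns None, and `bool(None)` is False.

False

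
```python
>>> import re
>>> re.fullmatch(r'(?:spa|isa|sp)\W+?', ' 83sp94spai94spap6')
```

None

`fullmatch` succeeds only if the pattern covers the string from start to end.
Here the string isn't matched end-to-end, so the call returns None.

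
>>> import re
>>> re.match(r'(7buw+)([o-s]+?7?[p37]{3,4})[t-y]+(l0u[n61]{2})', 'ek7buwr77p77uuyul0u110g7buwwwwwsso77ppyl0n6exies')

With `match`, the pattern is implicitly anchored at the beginning.
Here the pattern fails at index 0, so the call returns None.

None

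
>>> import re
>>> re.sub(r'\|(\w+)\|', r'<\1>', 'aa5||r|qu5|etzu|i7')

'aa5|<r>qu5<etzu>i7'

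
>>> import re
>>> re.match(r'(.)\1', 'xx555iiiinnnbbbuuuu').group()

The backreference `\1` re-matches whatever the first group consumed, character for character.
With `match`, the pattern is implicitly anchored at the beginning.
The match spans [0:2] → 'xx'.
Captured: group 1 = 'x'.

'xx'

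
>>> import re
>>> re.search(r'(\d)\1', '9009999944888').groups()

('0',)

After group 1 captures some text, `\1` only succeeds where that same text appears again.
`search` walks the string left to right and returns the first match it finds.
The match spans [1:3] → '00'.
Captured: group 1 = '0'.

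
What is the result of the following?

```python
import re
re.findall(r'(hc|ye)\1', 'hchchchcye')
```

['hc', 'hc']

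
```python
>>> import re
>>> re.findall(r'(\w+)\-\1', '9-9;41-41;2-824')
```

['9', '41']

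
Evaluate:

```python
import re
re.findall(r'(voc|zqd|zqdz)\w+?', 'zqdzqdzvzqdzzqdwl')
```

`|` is ordered: at each position the engine commits to the first alternative that works.
One capturing group, so `findall` returns just the captured substring from each match — 3 in all.

['zqd', 'zqd', 'zqd']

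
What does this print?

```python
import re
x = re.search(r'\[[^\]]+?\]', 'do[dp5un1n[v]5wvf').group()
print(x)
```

[dp5un1n[v]

The match spans [2:13] → '[dp5un1n[v]'.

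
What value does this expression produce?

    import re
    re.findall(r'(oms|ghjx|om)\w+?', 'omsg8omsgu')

['oms', 'oms']

Branches in `(...|...)` are attempted left-to-right; the first branch that allows the whole pattern to succeed is taken.
Matches: at [0:4] match 'omsg', group 1 = 'oms'; at [5:9] match 'omsg', group 1 = 'oms'.
One capturing group, so `findall` returns just the captured substring from each match — 2 in all.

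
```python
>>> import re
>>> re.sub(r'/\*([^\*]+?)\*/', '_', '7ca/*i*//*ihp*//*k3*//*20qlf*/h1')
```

'7ca____h1'

Matches: at [3:8] → '/*i*/'; at [8:15] → '/*ihp*/'; at [15:21] → '/*k3*/'; at [21:30] → '/*20qlf*/'.
Each match is replaced by '_'.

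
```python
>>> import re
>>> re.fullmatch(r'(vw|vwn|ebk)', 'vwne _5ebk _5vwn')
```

For `fullmatch`, every character of the input must be accounted for by the pattern.
Here there's no way to consume every character, so the call returns None.

None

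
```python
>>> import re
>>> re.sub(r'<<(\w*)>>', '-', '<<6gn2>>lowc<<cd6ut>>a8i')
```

'-lowc-a8i'

Each match is replaced by '-'.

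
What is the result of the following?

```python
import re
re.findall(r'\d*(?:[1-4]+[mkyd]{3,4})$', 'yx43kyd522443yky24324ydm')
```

['24324ydm']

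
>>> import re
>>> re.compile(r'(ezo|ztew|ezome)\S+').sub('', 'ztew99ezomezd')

''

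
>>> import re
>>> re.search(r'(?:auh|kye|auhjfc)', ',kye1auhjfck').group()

'kye'

`search` walks the string left to right and returns the first match it finds.
The match spans [1:4] → 'kye'.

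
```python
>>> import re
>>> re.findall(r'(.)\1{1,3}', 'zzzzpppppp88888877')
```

The backreference `\1` re-matches whatever the first group consumed, character for character.
Because there's exactly one group, `findall` drops the full match and keeps group 1 from each hit.

['z', 'p', 'p', '8', '8', '7']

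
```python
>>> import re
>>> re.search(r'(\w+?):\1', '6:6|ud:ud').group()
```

'6:6'

The backreference `\1` re-matches whatever the first group consumed, character for character.
`re.search` tries every starting position until one works.
The match spans [0:3] → '6:6'.
Captured: group 1 = '6'.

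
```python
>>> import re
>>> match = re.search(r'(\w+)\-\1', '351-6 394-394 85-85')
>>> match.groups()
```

The match spans [6:13] → '394-394'.
Captured: group 1 = '394'.

('394',)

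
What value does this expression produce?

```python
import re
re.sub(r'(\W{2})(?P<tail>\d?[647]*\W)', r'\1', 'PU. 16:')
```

'PU. '

The pattern matches exactly 2 of a non-word character (captured); then optionally a digit, then zero or more of one of [647], then a non-word character (captured as 'tail').
Matches: at [2:7] → '. 16:'.
The replacement refers to a captured group, so each match is rewritten using its own captured text.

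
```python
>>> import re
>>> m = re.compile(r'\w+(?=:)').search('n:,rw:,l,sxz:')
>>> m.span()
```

(0, 1)

The lookaround is zero-width — it requires the adjacent text to match without consuming it, so the asserted text isn't part of the match.
The match spans [0:1] → 'n'.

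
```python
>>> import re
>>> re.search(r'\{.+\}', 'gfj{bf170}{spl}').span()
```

`re.search` tries every starting position until one works.
The match spans [3:15] → '{bf170}{spl}'.

(3, 15)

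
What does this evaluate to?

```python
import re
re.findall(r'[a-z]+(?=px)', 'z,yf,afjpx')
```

The `(?=…)`/`(?<=…)` assertion just peeks at neighbouring text; it doesn't advance the match position.
Walking the string: at [5:8] → 'afj'.
With no groups in the pattern, `findall` gives back each whole match — 1 here.

['afj']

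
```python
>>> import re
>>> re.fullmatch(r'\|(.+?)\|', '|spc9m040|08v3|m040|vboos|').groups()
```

`re.fullmatch` requires the pattern to consume the entire string.
The match spans [0:26] → '|spc9m040|08v3|m040|vboos|'.
Captured: group 1 = 'spc9m040|08v3|m040|vboos'.

('spc9m040|08v3|m040|vboos',)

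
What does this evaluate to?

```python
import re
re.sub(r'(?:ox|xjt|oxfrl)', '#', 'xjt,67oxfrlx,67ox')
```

Alternation tries branches left to right and keeps the first one that lets the overall match succeed at that position.
Matches: at [0:3] → 'xjt'; at [6:8] → 'ox'; at [15:17] → 'ox'.
Every occurrence is swapped for '#'.

'#,67#frlx,67#'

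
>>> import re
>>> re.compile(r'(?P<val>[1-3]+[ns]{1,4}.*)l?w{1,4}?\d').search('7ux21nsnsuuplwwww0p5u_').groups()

('21nsnsuuplwww',)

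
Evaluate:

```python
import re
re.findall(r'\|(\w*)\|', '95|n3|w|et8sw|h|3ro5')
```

['n3', 'et8sw']

Scanning left to right: at [2:6] match '|n3|', group 1 = 'n3'; at [7:14] match '|et8sw|', group 1 = 'et8sw'.
With a single group, `findall` returns only what that group captured — 2 items.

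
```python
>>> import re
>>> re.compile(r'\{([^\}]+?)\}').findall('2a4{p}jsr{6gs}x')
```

['p', '6gs']

With a single group, `findall` returns only what that group captured — 2 items.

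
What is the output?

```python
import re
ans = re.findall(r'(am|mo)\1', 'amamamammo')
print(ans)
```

['am', 'am']

`\1` has to match the exact text group 1 already captured.
Matches: at [0:4] match 'amam', group 1 = 'am'; at [4:8] match 'amam', group 1 = 'am'.
`findall` collects group 1 from each match (2 total).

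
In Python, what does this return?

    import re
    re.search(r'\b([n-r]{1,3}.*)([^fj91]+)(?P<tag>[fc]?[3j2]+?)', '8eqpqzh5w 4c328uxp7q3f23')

None

This matches a word boundary (`\b`, zero-width); then 1 to 3 of a character in [n-r], then zero or more of any character (captured); then one or more of any character except [fj91] (captured); then optionally one of [fc], then one or more of one of [3j2] (lazy) (captured as 'tag').
`re.search` scans for the first position where the pattern succeeds.
Here the pattern never matches, so the call returns None.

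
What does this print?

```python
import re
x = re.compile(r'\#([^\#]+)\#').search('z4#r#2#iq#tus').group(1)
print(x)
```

r

`re.search` tries every starting position until one works.
The match spans [2:5] → '#r#'.
Captured: group 1 = 'r'.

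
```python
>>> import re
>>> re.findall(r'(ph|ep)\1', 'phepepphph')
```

`\1` is not a pattern — it's the concrete string captured by group 1, re-applied verbatim.
Because there's exactly one group, `findall` drops the full match and keeps group 1 from each hit.

['ep', 'ph']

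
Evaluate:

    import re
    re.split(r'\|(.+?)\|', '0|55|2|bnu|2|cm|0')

The `?` after the quantifier makes it lazy — it takes as little as possible before letting the rest of the pattern try.
`re.split` interleaves the captured-group text with the surrounding fragments.

['0', '55', '2', 'bnu', '2', 'cm', '0']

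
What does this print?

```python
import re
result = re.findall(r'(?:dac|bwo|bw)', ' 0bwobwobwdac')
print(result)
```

['bwo', 'bwo', 'bw', 'dac']

Alternation isn't longest-match — the leftmost alternative that fits at this position is chosen.
Scanning left to right: at [2:5] → 'bwo'; at [5:8] → 'bwo'; at [8:10] → 'bw'; at [10:13] → 'dac'.
No capturing groups, so `findall` returns the 4 full match strings.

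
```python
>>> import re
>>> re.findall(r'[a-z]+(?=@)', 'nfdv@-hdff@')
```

The `(?=…)`/`(?<=…)` assertion just peeks at neighbouring text; it doesn't advance the match position.
Scanning left to right: at [0:4] → 'nfdv'; at [6:10] → 'hdff'.
`findall` yields the raw match text (2 of them) because the pattern has no groups.

['nfdv', 'hdff']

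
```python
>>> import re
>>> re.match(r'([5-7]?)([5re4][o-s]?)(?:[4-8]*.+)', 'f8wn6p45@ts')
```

This matches optionally a character in [5-7] (captured); then one of [5re4], then optionally a character in [o-s] (captured); then zero or more of a character in [4-8], then one or more of any character (non-capturing group).
`re.match` won't scan ahead — the pattern has to work from the very first character.
Here the pattern fails at index 0, so the call returns None.

None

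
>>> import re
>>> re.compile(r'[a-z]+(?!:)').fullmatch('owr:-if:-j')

None

The negative lookahead/lookbehind blocks any match where the forbidden context is present.
For `fullmatch`, every character of the input must be accounted for by the pattern.
Here there's no way to consume every character, so the call returns None.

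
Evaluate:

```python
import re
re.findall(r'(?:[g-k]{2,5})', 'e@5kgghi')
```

['kgghi']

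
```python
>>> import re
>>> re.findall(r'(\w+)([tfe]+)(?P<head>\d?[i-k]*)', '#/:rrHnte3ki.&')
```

[('rrHnt', 'e', '3ki')]

Pattern: one or more of a word character (captured); then one or more of one of [tfe] (captured); then optionally a digit, then zero or more of a character in [i-k] (captured as 'head').
Walking the string: at [3:12] match 'rrHnte3ki', groups = ('rrHnt', 'e', '3ki').
With 3 capturing groups, `findall` returns a 3-tuple per match.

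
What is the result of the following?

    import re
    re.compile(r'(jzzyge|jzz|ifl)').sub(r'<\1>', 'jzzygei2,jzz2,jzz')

'<jzzyge>i2,<jzz>2,<jzz>'

Alternation isn't longest-match — the leftmost alternative that fits at this position is chosen.
Matches: at [0:6] → 'jzzyge'; at [9:12] → 'jzz'; at [14:17] → 'jzz'.
`\1` in the replacement pulls in group 1's text for each match.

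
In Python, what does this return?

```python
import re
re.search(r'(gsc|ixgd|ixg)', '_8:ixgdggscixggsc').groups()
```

('ixgd',)

Alternation isn't longest-match — the leftmost alternative that fits at this position is chosen.
`re.search` tries every starting position until one works.
The match spans [3:7] → 'ixgd'.
Captured: group 1 = 'ixgd'.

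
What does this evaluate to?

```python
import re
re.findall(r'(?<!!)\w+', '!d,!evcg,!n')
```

The negative lookahead/lookbehind blocks any match where the forbidden context is present.
Matches: at [5:8] → 'vcg'.
With no groups in the pattern, `findall` gives back each whole match — 1 here.

['vcg']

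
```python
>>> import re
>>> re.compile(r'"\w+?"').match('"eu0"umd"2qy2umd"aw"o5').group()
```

'"eu0"'

`re.match` won't scan ahead — the pattern has to work from the very first character.
The match spans [0:5] → '"eu0"'.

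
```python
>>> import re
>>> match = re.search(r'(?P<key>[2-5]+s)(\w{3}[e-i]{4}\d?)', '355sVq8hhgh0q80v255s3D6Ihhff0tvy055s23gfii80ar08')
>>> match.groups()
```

The pattern matches one or more of a character in [2-5], then a literal 's' (captured as 'key'); then exactly 3 of a word character, then exactly 4 of a character in [e-i], then optionally a digit (captured).
Unlike `match`, `search` isn't anchored — it looks for the pattern anywhere in the string.
The match spans [0:12] → '355sVq8hhgh0'.
Captured: group 1 = '355s', group 2 = 'Vq8hhgh0'.

('355s', 'Vq8hhgh0')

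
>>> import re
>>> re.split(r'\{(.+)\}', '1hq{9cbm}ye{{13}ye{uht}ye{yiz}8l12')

The group in the pattern means `split` returns the separators' captures alongside the pieces.

['1hq', '9cbm}ye{{13}ye{uht}ye{yiz', '8l12']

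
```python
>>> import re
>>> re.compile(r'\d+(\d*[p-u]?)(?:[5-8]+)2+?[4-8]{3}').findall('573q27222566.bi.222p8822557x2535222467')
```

['', 'p', '']

With a single group, `findall` returns only what that group captured — 3 items.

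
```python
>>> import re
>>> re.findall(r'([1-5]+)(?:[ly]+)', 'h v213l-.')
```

['213']

The pattern matches one or more of a character in [1-5] (captured); then one or more of one of [ly] (non-capturing group).
Matches: at [3:7] match '213l', group 1 = '213'.
Because there's exactly one group, `findall` drops the full match and keeps group 1 from the one hit.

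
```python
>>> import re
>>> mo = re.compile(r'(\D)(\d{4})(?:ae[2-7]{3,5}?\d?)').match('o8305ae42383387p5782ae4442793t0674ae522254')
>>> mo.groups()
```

('o', '8305')

This matches a non-digit (captured); then exactly 4 of a digit (captured); then the literal 'ae', then 3 to 5 of a character in [2-7] (lazy), then optionally a digit (non-capturing group).
`re.match` won't scan ahead — the pattern has to work from the very first character.
The match spans [0:11] → 'o8305ae4238'.
Captured: group 1 = 'o', group 2 = '8305'.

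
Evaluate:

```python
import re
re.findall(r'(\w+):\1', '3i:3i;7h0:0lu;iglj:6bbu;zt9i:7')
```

['3i', '0']

`\1` is not a pattern — it's the concrete string captured by group 1, re-applied verbatim.
Scanning left to right: at [0:5] match '3i:3i', group 1 = '3i'; at [8:11] match '0:0', group 1 = '0'.
`findall` collects group 1 from each match (2 total).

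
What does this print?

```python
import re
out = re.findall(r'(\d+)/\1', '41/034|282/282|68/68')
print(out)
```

['282', '68']

`\1` has to match the exact text group 1 already captured.
Because there's exactly one group, `findall` drops the full match and keeps group 1 from each hit.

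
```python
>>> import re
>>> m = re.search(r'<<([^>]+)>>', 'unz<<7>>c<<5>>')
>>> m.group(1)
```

`re.search` scans for the first position where the pattern succeeds.
The match spans [3:8] → '<<7>>'.
Captured: group 1 = '7'.

'7'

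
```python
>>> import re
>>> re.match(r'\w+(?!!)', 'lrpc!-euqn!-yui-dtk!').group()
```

'lrp'

`re.match` won't scan ahead — the pattern has to work from the very first character.
The match spans [0:3] → 'lrp'.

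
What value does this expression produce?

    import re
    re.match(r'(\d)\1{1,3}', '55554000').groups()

`\1` is not a pattern — it's the concrete string captured by group 1, re-applied verbatim.
`re.match` won't scan ahead — the pattern has to work from the very first character.
The match spans [0:4] → '5555'.
Captured: group 1 = '5'.

('5',)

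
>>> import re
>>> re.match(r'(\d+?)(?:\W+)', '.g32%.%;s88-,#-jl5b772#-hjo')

The pattern matches one or more of a digit (lazy) (captured); then one or more of a non-word character (non-capturing group).
`match` is anchored at position 0; if the pattern doesn't fit there, it returns None.
Here the string doesn't start with a match, so the call returns None.

None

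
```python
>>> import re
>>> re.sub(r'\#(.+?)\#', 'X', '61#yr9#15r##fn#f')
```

'61X15rXf'

Because the quantifier is non-greedy, it stops expanding at the earliest point where the rest of the pattern can succeed.
Every occurrence is swapped for 'X'.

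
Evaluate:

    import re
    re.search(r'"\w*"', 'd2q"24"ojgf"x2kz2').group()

`search` walks the string left to right and returns the first match it finds.
The match spans [3:7] → '"24"'.

'"24"'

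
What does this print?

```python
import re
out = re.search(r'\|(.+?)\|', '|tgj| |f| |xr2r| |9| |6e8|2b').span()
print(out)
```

(0, 5)

The `?` after the quantifier makes it lazy — it takes as little as possible before letting the rest of the pattern try.
The match spans [0:5] → '|tgj|'.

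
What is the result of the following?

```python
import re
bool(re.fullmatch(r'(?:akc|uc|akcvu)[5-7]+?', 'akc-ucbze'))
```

False

For `fullmatch`, every character of the input must be accounted for by the pattern.
Here the string isn't matched end-to-end, so the call returns None, and `bool(None)` is False.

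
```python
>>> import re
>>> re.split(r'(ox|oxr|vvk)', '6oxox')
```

['6', 'ox', '', 'ox', '']

Matches to split on: at [1:3] → 'ox'; at [3:5] → 'ox'.
`re.split` interleaves the captured-group text with the surrounding fragments.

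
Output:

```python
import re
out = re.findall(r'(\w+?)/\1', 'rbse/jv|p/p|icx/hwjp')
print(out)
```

`\1` is not a pattern — it's the concrete string captured by group 1, re-applied verbatim.
Because there's exactly one group, `findall` drops the full match and keeps group 1 from the one hit.

['p']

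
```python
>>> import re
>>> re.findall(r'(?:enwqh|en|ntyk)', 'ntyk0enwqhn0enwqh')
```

The regex engine tests alternatives in the order written; an earlier branch that matches wins even if a later one would match more.
No capturing groups, so `findall` returns the 3 full match strings.

['ntyk', 'enwqh', 'enwqh']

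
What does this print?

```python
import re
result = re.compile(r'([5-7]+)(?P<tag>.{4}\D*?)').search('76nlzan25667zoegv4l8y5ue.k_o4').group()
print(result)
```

76nlza

A non-greedy quantifier consumes as few characters as it can — just enough that the remainder of the pattern still matches from where it stops; whatever follows it matches normally.
The match spans [0:6] → '76nlza'.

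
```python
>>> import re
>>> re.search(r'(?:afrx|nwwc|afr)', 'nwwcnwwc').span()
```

(0, 4)

`re.search` scans for the first position where the pattern succeeds.
The match spans [0:4] → 'nwwc'.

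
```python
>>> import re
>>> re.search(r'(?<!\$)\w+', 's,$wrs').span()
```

(0, 1)

The negative lookaround is zero-width — it rules out positions where the adjacent text would match, without consuming anything.
`re.search` scans for the first position where the pattern succeeds.
The match spans [0:1] → 's'.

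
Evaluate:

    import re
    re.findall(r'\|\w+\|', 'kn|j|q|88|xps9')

Walking the string: at [2:5] → '|j|'; at [6:10] → '|88|'.
With no groups in the pattern, `findall` gives back each whole match — 2 here.

['|j|', '|88|']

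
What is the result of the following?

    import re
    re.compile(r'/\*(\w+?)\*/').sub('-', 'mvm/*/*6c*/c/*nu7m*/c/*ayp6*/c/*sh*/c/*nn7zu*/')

'mvm/*-c-c-c-c-'

Every occurrence is swapped for '-'.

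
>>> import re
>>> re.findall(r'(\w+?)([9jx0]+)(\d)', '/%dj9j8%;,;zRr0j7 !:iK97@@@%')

[('d', 'j9j', '8'), ('zRr', '0j', '7'), ('iK', '9', '7')]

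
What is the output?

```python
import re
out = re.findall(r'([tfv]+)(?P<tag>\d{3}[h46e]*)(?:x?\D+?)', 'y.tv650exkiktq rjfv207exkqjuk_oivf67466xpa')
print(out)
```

[('tv', '650e'), ('fv', '207e'), ('vf', '67466')]

This matches one or more of one of [tfv] (captured); then exactly 3 of a digit, then zero or more of one of [h46e] (captured as 'tag'); then optionally the literal 'x', then one or more of a non-digit (lazy) (non-capturing group).
A `+?`/`*?`/`{m,n}?` starts at its minimum and grows only as far as needed for what follows to match.
Matches: at [2:10] match 'tv650exk', groups = ('tv', '650e'); at [17:25] match 'fv207exk', groups = ('fv', '207e'); at [32:41] match 'vf67466xp', groups = ('vf', '67466').
Multiple groups make `findall` return tuples — one 2-tuple for each match.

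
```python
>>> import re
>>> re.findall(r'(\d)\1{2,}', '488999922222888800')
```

['9', '2', '8']

`\1` is not a pattern — it's the concrete string captured by group 1, re-applied verbatim.
Scanning left to right: at [3:7] match '9999', group 1 = '9'; at [7:12] match '22222', group 1 = '2'; at [12:16] match '8888', group 1 = '8'.
`findall` collects group 1 from each match (3 total).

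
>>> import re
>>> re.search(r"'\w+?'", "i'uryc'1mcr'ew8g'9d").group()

The match spans [1:7] → "'uryc'".

"'uryc'"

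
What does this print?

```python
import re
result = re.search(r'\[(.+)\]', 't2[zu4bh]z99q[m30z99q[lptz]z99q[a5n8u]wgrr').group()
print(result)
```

[zu4bh]z99q[m30z99q[lptz]z99q[a5n8u]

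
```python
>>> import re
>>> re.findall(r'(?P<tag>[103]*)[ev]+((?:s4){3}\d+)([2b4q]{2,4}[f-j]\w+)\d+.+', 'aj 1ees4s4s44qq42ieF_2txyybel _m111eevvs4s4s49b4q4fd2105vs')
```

This matches zero or more of one of [103] (captured as 'tag'); then one or more of one of [ev]; then the literal 's4' repeated 3 times, then one or more of a digit (captured); then 2 to 4 of one of [2b4q], then a character in [f-j], then one or more of a word character (captured); then one or more of a digit, then one or more of any character.
Walking the string: at [3:58] match '1ees4s4s44qq42ieF_2txyybel _m111eevvs4s4s49b4q4fd2105vs', groups = ('1', 's4s4s44', 'qq42ieF_').
Multiple groups make `findall` return tuples — one 3-tuple for the one match.

[('1', 's4s4s44', 'qq42ieF_')]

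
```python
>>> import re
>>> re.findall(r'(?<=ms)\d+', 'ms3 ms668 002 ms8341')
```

['3', '668', '8341']

The `(?=…)`/`(?<=…)` assertion just peeks at neighbouring text; it doesn't advance the match position.
With no groups in the pattern, `findall` gives back each whole match — 3 here.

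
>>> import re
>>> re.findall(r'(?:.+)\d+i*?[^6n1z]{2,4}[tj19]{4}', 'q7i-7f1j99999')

['q7i-7f1j99999']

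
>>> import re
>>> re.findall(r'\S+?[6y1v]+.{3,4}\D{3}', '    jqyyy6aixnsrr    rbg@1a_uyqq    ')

With the lazy modifier that quantifier settles for the fewest repetitions that let the rest of the pattern succeed (the atoms after it are unaffected and can still be greedy).
`findall` yields the raw match text (2 of them) because the pattern has no groups.

['jqyyy6aixnsrr', 'rbg@1a_uyqq ']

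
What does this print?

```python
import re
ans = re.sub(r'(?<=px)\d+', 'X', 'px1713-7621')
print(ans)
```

pxX-7621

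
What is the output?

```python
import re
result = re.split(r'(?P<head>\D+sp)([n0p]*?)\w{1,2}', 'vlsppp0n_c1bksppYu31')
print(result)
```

['', 'vlsp', '', '0n_c1', 'bksp', '', 'u31']

Pattern: one or more of a non-digit, then the literal 'sp' (captured as 'head'); then zero or more of one of [n0p] (lazy) (captured); then 1 to 2 of a word character.
The `?` after the quantifier makes it lazy — it takes as little as possible before letting the rest of the pattern try.
Matches to split on: at [0:6] → 'vlsppp'; at [11:17] → 'bksppY'.
With a capturing group present, the delimiter's captured portion is kept in the result list.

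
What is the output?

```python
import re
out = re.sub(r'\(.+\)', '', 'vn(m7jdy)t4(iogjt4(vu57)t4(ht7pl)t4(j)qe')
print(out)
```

Matches: at [2:38] → '(m7jdy)t4(iogjt4(vu57)t4(ht7pl)t4(j)'.
`sub` substitutes '' at each match site.

vnqe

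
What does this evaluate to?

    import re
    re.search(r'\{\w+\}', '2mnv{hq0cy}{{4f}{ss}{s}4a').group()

'{hq0cy}'

Unlike `match`, `search` isn't anchored — it looks for the pattern anywhere in the string.
The match spans [4:11] → '{hq0cy}'.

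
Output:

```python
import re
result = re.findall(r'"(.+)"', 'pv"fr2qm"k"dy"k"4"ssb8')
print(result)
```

['fr2qm"k"dy"k"4']

Matches: at [2:18] match '"fr2qm"k"dy"k"4"', group 1 = 'fr2qm"k"dy"k"4'.
One capturing group, so `findall` returns just the captured substring from the one match — 1 in all.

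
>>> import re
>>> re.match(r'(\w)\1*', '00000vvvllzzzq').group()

`\1` is not a pattern — it's the concrete string captured by group 1, re-applied verbatim.
With `match`, the pattern is implicitly anchored at the beginning.
The match spans [0:5] → '00000'.
Captured: group 1 = '0'.

'00000'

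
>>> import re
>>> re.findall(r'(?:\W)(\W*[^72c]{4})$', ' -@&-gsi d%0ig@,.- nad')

This matches a non-word character (non-capturing group); then zero or more of a non-word character, then exactly 4 of any character except [72c] (captured); then anchored at the end.
Walking the string: at [14:22] match '@,.- nad', group 1 = ',.- nad'.
One capturing group, so `findall` returns just the captured substring from the one match — 1 in all.

[',.- nad']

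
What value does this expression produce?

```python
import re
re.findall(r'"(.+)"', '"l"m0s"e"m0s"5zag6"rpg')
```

['l"m0s"e"m0s"5zag6']

With a single group, `findall` returns only what that group captured — 1 item.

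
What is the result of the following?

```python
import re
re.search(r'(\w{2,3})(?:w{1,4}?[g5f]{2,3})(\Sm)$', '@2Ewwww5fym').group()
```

'2Ewwww5fym'

Pattern: 2 to 3 of a word character (captured); then 1 to 4 of a literal 'w' (lazy), then 2 to 3 of one of [g5f] (non-capturing group); then a non-whitespace character, then a literal 'm' (captured); then anchored at the end.
Unlike `match`, `search` isn't anchored — it looks for the pattern anywhere in the string.
The match spans [1:11] → '2Ewwww5fym'.
Captured: group 1 = '2Ew', group 2 = 'ym'.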